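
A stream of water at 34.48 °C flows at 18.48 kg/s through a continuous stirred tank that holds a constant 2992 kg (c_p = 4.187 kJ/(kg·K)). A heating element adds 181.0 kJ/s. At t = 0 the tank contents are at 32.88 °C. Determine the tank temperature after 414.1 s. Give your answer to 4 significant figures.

First-law balance (no shaft work): M c_p dT/dt = ṁ c_p (T_in − T) + 181.0.
Rearrange: dT/dt = (T_ss − T)/τ with τ = M/ṁ = 161.905 s and T_ss = T_in + Q̇/(ṁ c_p) = 36.8192 °C.
Solution: T(t) = T_ss + (T₀ − T_ss) e^(−t/τ).
T(414.1) = 36.8192 + (-3.93923)·e^(−414.1/161.905) = 36.8192 + (-3.93923)·0.0774846 = 36.5140 °C.

36.51 °C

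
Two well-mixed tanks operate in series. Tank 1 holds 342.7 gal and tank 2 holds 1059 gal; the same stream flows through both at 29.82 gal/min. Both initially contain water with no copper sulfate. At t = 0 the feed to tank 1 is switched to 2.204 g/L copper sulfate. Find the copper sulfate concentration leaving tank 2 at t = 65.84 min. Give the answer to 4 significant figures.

Time constants: τᵢ = Vᵢ/Q for each well-mixed tank.
τ₁ = 342.7/29.82 = 11.4923 min; τ₂ = 1059/29.82 = 35.5131 min.
Solving the cascade with C₁(0)=C₂(0)=0 gives C₂(t) = C_in[1 − (τ₁ e^(−t/τ₁) − τ₂ e^(−t/τ₂))/(τ₁ − τ₂)].
At t = 65.84: e^(−t/τ₁) = 0.00325013, e^(−t/τ₂) = 0.156615.
C₂ = 2.204·[1 − (11.4923·0.00325013 − 35.5131·0.156615)/(-24.0208)] = 2.204·0.770011 = 1.69710 g/L.

1.697 g/L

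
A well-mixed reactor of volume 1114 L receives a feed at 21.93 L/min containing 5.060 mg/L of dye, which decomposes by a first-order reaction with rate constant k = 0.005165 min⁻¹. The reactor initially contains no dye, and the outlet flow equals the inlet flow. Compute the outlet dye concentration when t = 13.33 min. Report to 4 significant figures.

1.130 mg/L

Accumulation = in − out − consumed: V dC/dt = Q C_in − Q C − k V C.
dC/dt = (Q/V) C_in − (Q/V + k) C; effective rate a = Q/V + k = 0.0196858 + 0.005165 = 0.0248508 min⁻¹.
C_ss = Q C_in/(Q + kV) = 4.00833 mg/L; C(t) = C_ss + (C₀ − C_ss) e^(−a t).
C(13.33) = 4.00833 + (-4.00833)·e^(−0.0248508·13.33) = 4.00833 + (-4.00833)·0.718017 = 1.13028 mg/L.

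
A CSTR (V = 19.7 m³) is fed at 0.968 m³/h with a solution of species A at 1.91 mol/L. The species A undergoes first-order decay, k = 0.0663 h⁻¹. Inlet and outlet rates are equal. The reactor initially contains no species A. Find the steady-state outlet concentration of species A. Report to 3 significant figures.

Species balance: V dC/dt = Q C_in − Q C − k V C.
At steady state: 0 = Q C_in − (Q + kV) C_ss, so C_ss = Q C_in/(Q + kV).
C_ss = 0.968·1.91/(0.968 + 0.0663·19.7) = 1.8489/2.2741 = 0.81301 mol/L.

0.813 mol/L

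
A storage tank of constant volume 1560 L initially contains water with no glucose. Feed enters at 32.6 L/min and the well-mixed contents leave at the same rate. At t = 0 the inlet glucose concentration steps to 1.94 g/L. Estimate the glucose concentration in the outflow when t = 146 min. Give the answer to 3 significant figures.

1.85 g/L

Transient balance on the dissolved component: V dC/dt = Q(C_in − C).
Time constant τ = V/Q = 1560/32.6 = 47.853 min.
Integrating: C(t) = C_in + (C₀ − C_in) e^(−t/τ).
C(146) = 1.94 + (0 − 1.94)·e^(−146/47.853) = 1.94 + (-1.9400)·0.047310 = 1.8482 g/L.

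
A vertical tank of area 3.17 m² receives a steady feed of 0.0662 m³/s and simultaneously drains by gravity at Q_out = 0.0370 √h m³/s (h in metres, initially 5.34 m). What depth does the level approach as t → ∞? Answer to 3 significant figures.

Mass balance (ρ constant): A dh/dt = Q_in − 0.0370 √h. At steady state dh/dt = 0:
Q_in = 0.0370 √h_ss ⇒ √h_ss = 0.0662/0.0370 = 1.7892.
h_ss = 1.7892² = 3.2012 m. (Since h₀ = 5.34 m > h_ss, the level will fall toward this value.)

3.20 m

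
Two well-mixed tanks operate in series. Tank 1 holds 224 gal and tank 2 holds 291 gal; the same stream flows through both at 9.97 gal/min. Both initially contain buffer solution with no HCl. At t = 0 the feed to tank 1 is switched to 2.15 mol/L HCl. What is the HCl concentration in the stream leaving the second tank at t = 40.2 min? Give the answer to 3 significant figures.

0.995 mol/L

Time constants: τᵢ = Vᵢ/Q for each well-mixed tank.
τ₁ = 224/9.97 = 22.467 min; τ₂ = 291/9.97 = 29.188 min.
Solving the cascade with C₁(0)=C₂(0)=0 gives C₂(t) = C_in[1 − (τ₁ e^(−t/τ₁) − τ₂ e^(−t/τ₂))/(τ₁ − τ₂)].
At t = 40.2: e^(−t/τ₁) = 0.16708, e^(−t/τ₂) = 0.25226.
C₂ = 2.15·[1 − (22.467·0.16708 − 29.188·0.25226)/(-6.7202)] = 2.15·0.46298 = 0.99540 mol/L.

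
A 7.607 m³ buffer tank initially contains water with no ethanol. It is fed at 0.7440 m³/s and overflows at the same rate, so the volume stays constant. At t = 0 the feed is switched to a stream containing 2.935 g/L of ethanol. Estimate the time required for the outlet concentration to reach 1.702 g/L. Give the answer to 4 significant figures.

8.867 s

Species balance on the tank: V dC/dt = Q(C_in − C), so τ = V/Q = 10.2245 s.
C(t) = C_in + (C₀ − C_in) e^(−t/τ). Set C = 1.702 and solve for t:
e^(−t/τ) = (C − C_in)/(C₀ − C_in) = (1.702 − 2.935)/(0 − 2.935) = 0.420102
t = −τ ln(…) = 10.2245 × 0.867257 = 8.86724 s.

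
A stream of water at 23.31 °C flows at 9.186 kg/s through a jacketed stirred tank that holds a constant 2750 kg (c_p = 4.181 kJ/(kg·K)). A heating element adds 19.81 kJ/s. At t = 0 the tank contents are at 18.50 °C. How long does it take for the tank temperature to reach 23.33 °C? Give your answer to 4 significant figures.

M c_p dT/dt = ṁ c_p (T_in − T) + Q̇.
τ = M/ṁ = 299.369 s; T_ss = T_in + Q̇/(ṁ c_p) = 23.8258 °C.
T(t) = T_ss + (T₀ − T_ss) e^(−t/τ). Set T = 23.33:
e^(−t/τ) = (23.33 − 23.8258)/(18.50 − 23.8258) = 0.0930933
t = −299.369 · ln(0.0930933) = 710.747 s.

710.7 s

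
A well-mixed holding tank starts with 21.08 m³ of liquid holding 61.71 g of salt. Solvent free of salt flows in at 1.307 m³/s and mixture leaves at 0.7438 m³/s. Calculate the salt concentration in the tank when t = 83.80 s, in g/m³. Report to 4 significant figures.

Let m(t) be the amount of salt. Volume: V(t) = V₀ + (Q_in − Q_out) t = 21.08 + 0.563200 t; V(83.80) = 68.2762 m³.
Solute balance: dm/dt = 0 − Q_out C = −Q_out m/V(t).
dm/m = −Q_out dt/(V₀ + 0.563200 t); integrating gives ln(m/m₀) = −(Q_out/(Q_in−Q_out)) ln(V/V₀).
m = m₀ (V₀/V)^(Q_out/(Q_in−Q_out)) = 61.71 × (21.08/68.2762)^(1.32067) = 13.0704 g.
C = m/V = 13.0704/68.2762 = 0.191434 g/m³.

0.1914 g/m³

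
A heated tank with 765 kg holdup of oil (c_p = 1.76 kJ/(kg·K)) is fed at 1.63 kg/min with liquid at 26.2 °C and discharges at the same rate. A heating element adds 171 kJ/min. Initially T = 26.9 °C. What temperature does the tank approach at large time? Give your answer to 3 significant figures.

First-law balance (no shaft work): M c_p dT/dt = ṁ c_p (T_in − T) + 171.
At steady state dT/dt = 0 ⇒ T_ss = T_in + Q̇/(ṁ c_p) = 26.2 + 171/(1.63·1.76) = 85.807 °C.

85.8 °C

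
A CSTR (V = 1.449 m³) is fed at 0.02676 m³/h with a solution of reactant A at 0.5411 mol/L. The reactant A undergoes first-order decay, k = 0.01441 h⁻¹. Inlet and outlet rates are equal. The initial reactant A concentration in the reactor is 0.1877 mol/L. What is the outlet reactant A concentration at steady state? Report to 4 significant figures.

Accumulation = in − out − consumed: V dC/dt = Q C_in − Q C − k V C.
Steady state (dC/dt = 0): C_ss = Q C_in/(Q + kV) = C_in/(1 + kV/Q).
C_ss = 0.02676·0.5411/(0.02676 + 0.01441·1.449) = 0.0144798/0.0476401 = 0.303942 mol/L.

0.3039 mol/L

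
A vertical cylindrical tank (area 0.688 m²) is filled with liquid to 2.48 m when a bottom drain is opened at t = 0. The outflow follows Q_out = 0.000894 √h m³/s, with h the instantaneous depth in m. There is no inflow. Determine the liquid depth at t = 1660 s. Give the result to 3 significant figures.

0.246 m

With no inflow, A dh/dt = −0.000894 √h.
∫ h^(−1/2) dh = −(0.000894/A) ∫ dt, giving 2√h = 2√h₀ − (0.000894/A) t.
√h = √2.48 − 0.000894·1660/(2·0.688) = 1.5748 − 1.0785 = 0.49628.
h = 0.49628² = 0.24630 m.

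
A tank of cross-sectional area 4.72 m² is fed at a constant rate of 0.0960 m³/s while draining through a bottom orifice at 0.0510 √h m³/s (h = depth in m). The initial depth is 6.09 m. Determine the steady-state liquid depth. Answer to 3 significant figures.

3.54 m

Level balance: A dh/dt = 0.0960 − 0.0510 √h. Setting dh/dt = 0:
Q_in = 0.0510 √h_ss ⇒ √h_ss = 0.0960/0.0510 = 1.8824.
h_ss = 1.8824² = 3.5433 m. (Since h₀ = 6.09 m > h_ss, the level will fall toward this value.)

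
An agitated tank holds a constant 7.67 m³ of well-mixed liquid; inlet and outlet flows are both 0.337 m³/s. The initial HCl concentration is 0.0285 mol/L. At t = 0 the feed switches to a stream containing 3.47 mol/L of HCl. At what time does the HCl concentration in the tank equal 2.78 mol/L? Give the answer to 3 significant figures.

36.6 s

Species balance: V dC/dt = Q(C_in − C) ⇒ τ = V/Q = 22.760 s.
C(t) = C_in + (C₀ − C_in) e^(−t/τ). Set C = 2.78 and solve for t:
e^(−t/τ) = (C − C_in)/(C₀ − C_in) = (2.78 − 3.47)/(0.0285 − 3.47) = 0.20049
t = −τ ln(…) = 22.760 × 1.6070 = 36.574 s.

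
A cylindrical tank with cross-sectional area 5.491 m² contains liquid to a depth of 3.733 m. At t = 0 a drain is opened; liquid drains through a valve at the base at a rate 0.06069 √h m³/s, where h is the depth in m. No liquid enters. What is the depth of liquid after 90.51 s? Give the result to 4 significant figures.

A dh/dt = −Q_out = −0.06069 √h.
Separate and integrate: 2(√h − √h₀) = −(0.06069/A) t.
√h = √3.733 − 0.06069·90.51/(2·5.491) = 1.93210 − 0.500187 = 1.43191.
h = 1.43191² = 2.05037 m.

2.050 m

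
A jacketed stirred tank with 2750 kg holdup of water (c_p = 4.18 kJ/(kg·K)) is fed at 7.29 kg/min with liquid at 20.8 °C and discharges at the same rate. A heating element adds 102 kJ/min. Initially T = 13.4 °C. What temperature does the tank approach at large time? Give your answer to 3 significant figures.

24.1 °C

Energy balance: M c_p dT/dt = ṁ c_p (T_in − T) + 102.
At steady state dT/dt = 0 ⇒ T_ss = T_in + Q̇/(ṁ c_p) = 20.8 + 102/(7.29·4.18) = 24.147 °C.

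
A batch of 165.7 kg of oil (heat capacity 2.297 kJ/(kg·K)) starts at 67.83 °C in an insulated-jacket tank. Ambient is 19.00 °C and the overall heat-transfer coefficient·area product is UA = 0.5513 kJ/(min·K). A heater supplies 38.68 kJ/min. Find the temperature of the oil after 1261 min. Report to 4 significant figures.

85.73 °C

Lumped-capacitance energy balance: M c_p dT/dt = UA(T_amb − T) + Q̇.
dT/dt = (T_ss − T)/τ with T_ss = T_amb + Q̇/UA = 19.00 + 38.68/0.5513 = 89.1614 °C, τ = M c_p/UA = 165.7·2.297/0.5513 = 690.392 min.
This is linear first-order; T(t) = T_ss + (T₀ − T_ss) e^(−t/τ).
T(1261) = 89.1614 + (-21.3314)·0.160976 = 85.7276 °C.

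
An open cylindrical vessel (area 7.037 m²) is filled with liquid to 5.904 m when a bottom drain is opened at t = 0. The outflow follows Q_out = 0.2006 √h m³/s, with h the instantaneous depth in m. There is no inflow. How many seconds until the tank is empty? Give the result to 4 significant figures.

Unsteady balance on liquid volume: A dh/dt = −0.2006 √h.
∫ h^(−1/2) dh = −(0.2006/A) ∫ dt, giving 2√h = 2√h₀ − (0.2006/A) t.
Set h = 0: 2√h₀ = (0.2006/A) t_empty ⇒ t_empty = 2A√h₀/0.2006.
t_empty = 2·7.037·√5.904/0.2006 = 14.0740·2.42981/0.2006 = 170.475 s.

170.5 s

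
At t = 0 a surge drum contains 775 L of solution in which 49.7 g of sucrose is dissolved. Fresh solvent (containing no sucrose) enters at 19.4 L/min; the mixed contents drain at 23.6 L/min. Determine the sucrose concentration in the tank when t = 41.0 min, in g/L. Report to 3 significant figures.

0.0201 g/L

Total volume: dV/dt = Q_in − Q_out = -4.2000 L/min, so V(t) = 775 − 4.2000 t and V(41.0) = 602.80 L.
Solute balance: dm/dt = 0 − Q_out C = −Q_out m/V(t).
Separate: dm/m = −Q_out dt/V(t) ⇒ ln(m/m₀) = −(Q_out/(Q_in−Q_out)) ln(V/V₀).
m = m₀ (V₀/V)^(Q_out/(Q_in−Q_out)) = 49.7 × (775/602.80)^(-5.6190) = 12.110 g.
C = m/V = 12.110/602.80 = 0.020090 g/L.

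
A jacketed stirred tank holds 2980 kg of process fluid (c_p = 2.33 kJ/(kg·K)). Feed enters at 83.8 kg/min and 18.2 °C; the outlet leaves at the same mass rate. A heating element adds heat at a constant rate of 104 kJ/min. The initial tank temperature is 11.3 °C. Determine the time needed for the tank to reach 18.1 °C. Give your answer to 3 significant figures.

Heat balance on the well-mixed liquid: M c_p dT/dt = ṁ c_p (T_in − T) + 104.
τ = M/ṁ = 35.561 min; T_ss = T_in + Q̇/(ṁ c_p) = 18.733 °C.
T(t) = T_ss + (T₀ − T_ss) e^(−t/τ). Set T = 18.1:
e^(−t/τ) = (18.1 − 18.733)/(11.3 − 18.733) = 0.085116
t = −35.561 · ln(0.085116) = 87.613 min.

87.6 min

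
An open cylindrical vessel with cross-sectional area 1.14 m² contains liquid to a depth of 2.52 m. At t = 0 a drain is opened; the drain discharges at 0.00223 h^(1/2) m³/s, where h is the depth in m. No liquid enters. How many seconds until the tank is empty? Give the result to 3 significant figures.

1620 s

A dh/dt = −Q_out = −0.00223 √h.
This is separable: 2 d(√h)/dt = −0.00223/A, so √h = √h₀ − (0.00223/(2A)) t.
Set h = 0: 2√h₀ = (0.00223/A) t_empty ⇒ t_empty = 2A√h₀/0.00223.
t_empty = 2·1.14·√2.52/0.00223 = 2.2800·1.5875/0.00223 = 1623.0 s.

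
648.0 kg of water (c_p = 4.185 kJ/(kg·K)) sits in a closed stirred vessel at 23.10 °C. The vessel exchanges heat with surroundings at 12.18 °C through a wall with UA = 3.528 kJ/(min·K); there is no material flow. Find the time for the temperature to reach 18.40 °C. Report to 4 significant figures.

Lumped-capacitance energy balance: M c_p dT/dt = UA(T_amb − T).
τ = M c_p/UA = 768.673 min; T_ss = T_amb = 12.1800 °C.
T(t) = T_ss + (T₀ − T_ss)e^(−t/τ); set T = 18.40:
t = −τ ln[(T − T_ss)/(T₀ − T_ss)] = −768.673 · ln(0.569597) = 432.629 min.

432.6 min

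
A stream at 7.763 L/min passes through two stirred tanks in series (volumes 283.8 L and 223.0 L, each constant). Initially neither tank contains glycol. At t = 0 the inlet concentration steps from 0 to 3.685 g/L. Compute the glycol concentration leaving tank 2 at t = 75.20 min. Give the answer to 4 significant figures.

2.472 g/L

Species balance on tank i: dCᵢ/dt = (Cᵢ₋₁ − Cᵢ)/τᵢ with τᵢ = Vᵢ/Q.
τ₁ = 283.8/7.763 = 36.5580 min; τ₂ = 223.0/7.763 = 28.7260 min.
Tank 1: C₁ = C_in(1 − e^(−t/τ₁)). Tank 2 (τ₁ ≠ τ₂): C₂ = C_in[1 − (τ₁ e^(−t/τ₁) − τ₂ e^(−t/τ₂))/(τ₁ − τ₂)].
At t = 75.20: e^(−t/τ₁) = 0.127836, e^(−t/τ₂) = 0.0729605.
C₂ = 3.685·[1 − (36.5580·0.127836 − 28.7260·0.0729605)/(7.83202)] = 3.685·0.670892 = 2.47224 g/L.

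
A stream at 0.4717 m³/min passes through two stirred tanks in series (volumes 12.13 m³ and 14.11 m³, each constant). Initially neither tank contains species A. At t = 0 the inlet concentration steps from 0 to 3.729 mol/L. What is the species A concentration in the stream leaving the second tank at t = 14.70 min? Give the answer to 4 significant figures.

0.3705 mol/L

Each tank obeys Vᵢ dCᵢ/dt = Q(Cᵢ₋₁ − Cᵢ), so τᵢ = Vᵢ/Q.
τ₁ = 12.13/0.4717 = 25.7155 min; τ₂ = 14.11/0.4717 = 29.9131 min.
Solving the cascade with C₁(0)=C₂(0)=0 gives C₂(t) = C_in[1 − (τ₁ e^(−t/τ₁) − τ₂ e^(−t/τ₂))/(τ₁ − τ₂)].
At t = 14.70: e^(−t/τ₁) = 0.564599, e^(−t/τ₂) = 0.611755.
C₂ = 3.729·[1 − (25.7155·0.564599 − 29.9131·0.611755)/(-4.19758)] = 3.729·0.0993560 = 0.370499 mol/L.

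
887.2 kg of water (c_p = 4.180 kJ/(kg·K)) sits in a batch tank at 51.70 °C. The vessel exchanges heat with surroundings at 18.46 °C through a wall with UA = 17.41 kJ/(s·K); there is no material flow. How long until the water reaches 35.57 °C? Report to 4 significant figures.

M c_p dT/dt = −UA(T − T_amb).
τ = M c_p/UA = 213.010 s; T_ss = T_amb = 18.4600 °C.
T(t) = T_ss + (T₀ − T_ss)e^(−t/τ); set T = 35.57:
t = −τ ln[(T − T_ss)/(T₀ − T_ss)] = −213.010 · ln(0.514741) = 141.458 s.

141.5 s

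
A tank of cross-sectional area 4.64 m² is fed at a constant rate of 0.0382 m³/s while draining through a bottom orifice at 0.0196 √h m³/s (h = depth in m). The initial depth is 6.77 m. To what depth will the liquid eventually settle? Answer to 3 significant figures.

Volume balance on the tank: A dh/dt = Q_in − 0.0196 √h. At steady state dh/dt = 0:
Q_in = 0.0196 √h_ss ⇒ √h_ss = 0.0382/0.0196 = 1.9490.
h_ss = 1.9490² = 3.7985 m. (Since h₀ = 6.77 m > h_ss, the level will fall toward this value.)

3.80 m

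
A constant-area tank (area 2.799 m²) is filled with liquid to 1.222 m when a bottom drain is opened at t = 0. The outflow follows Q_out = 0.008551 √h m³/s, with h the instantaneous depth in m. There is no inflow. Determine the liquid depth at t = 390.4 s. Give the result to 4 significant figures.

Accumulation of liquid (constant cross-section A): A dh/dt = −0.008551 √h.
Separate and integrate: 2(√h − √h₀) = −(0.008551/A) t.
√h = √1.222 − 0.008551·390.4/(2·2.799) = 1.10544 − 0.596340 = 0.509101.
h = 0.509101² = 0.259184 m.

0.2592 m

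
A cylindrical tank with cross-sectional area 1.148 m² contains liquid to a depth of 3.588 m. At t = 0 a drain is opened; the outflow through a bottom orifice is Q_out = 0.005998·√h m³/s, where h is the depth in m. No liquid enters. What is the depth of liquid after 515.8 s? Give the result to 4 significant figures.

0.2989 m

Unsteady balance on liquid volume: A dh/dt = −0.005998 √h.
Separate and integrate: 2(√h − √h₀) = −(0.005998/A) t.
√h = √3.588 − 0.005998·515.8/(2·1.148) = 1.89420 − 1.34746 = 0.546742.
h = 0.546742² = 0.298926 m.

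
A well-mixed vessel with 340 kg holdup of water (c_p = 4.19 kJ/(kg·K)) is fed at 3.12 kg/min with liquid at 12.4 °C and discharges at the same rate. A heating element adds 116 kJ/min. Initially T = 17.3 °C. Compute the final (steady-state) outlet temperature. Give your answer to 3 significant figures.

M c_p dT/dt = ṁ c_p (T_in − T) + Q̇.
At steady state dT/dt = 0 ⇒ T_ss = T_in + Q̇/(ṁ c_p) = 12.4 + 116/(3.12·4.19) = 21.273 °C.

21.3 °C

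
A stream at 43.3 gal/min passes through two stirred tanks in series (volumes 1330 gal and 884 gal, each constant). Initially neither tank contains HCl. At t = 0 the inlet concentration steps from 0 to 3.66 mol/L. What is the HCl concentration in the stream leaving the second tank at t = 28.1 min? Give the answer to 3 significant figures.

Each tank obeys Vᵢ dCᵢ/dt = Q(Cᵢ₋₁ − Cᵢ), so τᵢ = Vᵢ/Q.
τ₁ = 1330/43.3 = 30.716 min; τ₂ = 884/43.3 = 20.416 min.
Tank 1: C₁ = C_in(1 − e^(−t/τ₁)). Tank 2 (τ₁ ≠ τ₂): C₂ = C_in[1 − (τ₁ e^(−t/τ₁) − τ₂ e^(−t/τ₂))/(τ₁ − τ₂)].
At t = 28.1: e^(−t/τ₁) = 0.40058, e^(−t/τ₂) = 0.25249.
C₂ = 3.66·[1 − (30.716·0.40058 − 20.416·0.25249)/(10.300)] = 3.66·0.30588 = 1.1195 mol/L.

1.12 mol/L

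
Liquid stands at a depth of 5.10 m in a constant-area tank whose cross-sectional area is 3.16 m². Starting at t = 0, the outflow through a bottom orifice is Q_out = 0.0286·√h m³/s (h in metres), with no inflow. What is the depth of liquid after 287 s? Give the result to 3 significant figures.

Volume balance on the tank: A dh/dt = −0.0286 √h.
∫ h^(−1/2) dh = −(0.0286/A) ∫ dt, giving 2√h = 2√h₀ − (0.0286/A) t.
√h = √5.10 − 0.0286·287/(2·3.16) = 2.2583 − 1.2988 = 0.95955.
h = 0.95955² = 0.92074 m.

0.921 m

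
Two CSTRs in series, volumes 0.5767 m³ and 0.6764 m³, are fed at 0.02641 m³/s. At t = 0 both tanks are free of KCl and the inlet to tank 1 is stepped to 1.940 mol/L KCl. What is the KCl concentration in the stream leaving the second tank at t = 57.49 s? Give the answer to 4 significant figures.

1.352 mol/L

Time constants: τᵢ = Vᵢ/Q for each well-mixed tank.
τ₁ = 0.5767/0.02641 = 21.8364 s; τ₂ = 0.6764/0.02641 = 25.6115 s.
Tank 1: C₁ = C_in(1 − e^(−t/τ₁)). Tank 2 (τ₁ ≠ τ₂): C₂ = C_in[1 − (τ₁ e^(−t/τ₁) − τ₂ e^(−t/τ₂))/(τ₁ − τ₂)].
At t = 57.49: e^(−t/τ₁) = 0.0718800, e^(−t/τ₂) = 0.105960.
C₂ = 1.940·[1 − (21.8364·0.0718800 − 25.6115·0.105960)/(-3.77509)] = 1.940·0.696910 = 1.35200 mol/L.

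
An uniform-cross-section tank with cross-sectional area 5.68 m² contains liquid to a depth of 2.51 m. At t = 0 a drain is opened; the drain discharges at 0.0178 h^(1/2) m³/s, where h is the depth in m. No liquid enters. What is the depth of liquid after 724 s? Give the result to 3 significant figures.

A dh/dt = −Q_out = −0.0178 √h.
∫ h^(−1/2) dh = −(0.0178/A) ∫ dt, giving 2√h = 2√h₀ − (0.0178/A) t.
√h = √2.51 − 0.0178·724/(2·5.68) = 1.5843 − 1.1344 = 0.44986.
h = 0.44986² = 0.20238 m.

0.202 m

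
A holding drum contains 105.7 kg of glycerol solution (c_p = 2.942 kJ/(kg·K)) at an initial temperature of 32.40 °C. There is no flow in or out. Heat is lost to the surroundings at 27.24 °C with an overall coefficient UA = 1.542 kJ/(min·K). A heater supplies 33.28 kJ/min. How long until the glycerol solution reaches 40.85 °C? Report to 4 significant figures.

Lumped-capacitance energy balance: M c_p dT/dt = UA(T_amb − T) + Q̇.
τ = M c_p/UA = 201.666 min; T_ss = T_amb + Q̇/UA = 27.24 + 33.28/1.542 = 48.8224 °C.
T(t) = T_ss + (T₀ − T_ss)e^(−t/τ); set T = 40.85:
t = −τ ln[(T − T_ss)/(T₀ − T_ss)] = −201.666 · ln(0.485458) = 145.737 min.

145.7 min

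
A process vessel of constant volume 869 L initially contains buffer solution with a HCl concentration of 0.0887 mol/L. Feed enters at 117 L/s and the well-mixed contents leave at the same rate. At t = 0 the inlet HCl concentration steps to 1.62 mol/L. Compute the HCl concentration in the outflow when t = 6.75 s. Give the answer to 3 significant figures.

1.00 mol/L

Unsteady species balance (constant V, well mixed): V dC/dt = Q(C_in − C).
Rewrite as dC/dt + C/τ = C_in/τ, τ = V/Q = 7.4274 s.
Solution: C(t) = C_in + (C₀ − C_in) e^(−t/τ).
C(6.75) = 1.62 + (0.0887 − 1.62)·e^(−6.75/7.4274) = 1.62 + (-1.5313)·0.40301 = 1.0029 mol/L.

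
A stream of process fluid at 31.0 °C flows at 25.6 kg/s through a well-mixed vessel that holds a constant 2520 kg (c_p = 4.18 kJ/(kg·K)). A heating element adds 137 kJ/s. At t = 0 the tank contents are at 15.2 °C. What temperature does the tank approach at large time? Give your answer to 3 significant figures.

32.3 °C

Energy balance: M c_p dT/dt = ṁ c_p (T_in − T) + 137.
At steady state dT/dt = 0 ⇒ T_ss = T_in + Q̇/(ṁ c_p) = 31.0 + 137/(25.6·4.18) = 32.280 °C.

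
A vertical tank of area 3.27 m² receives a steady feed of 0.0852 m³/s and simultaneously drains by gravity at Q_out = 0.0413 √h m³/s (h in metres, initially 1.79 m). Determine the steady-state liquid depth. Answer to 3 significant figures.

4.26 m

Unsteady balance on liquid volume: A dh/dt = Q_in − 0.0413 √h. At steady state dh/dt = 0:
Q_in = 0.0413 √h_ss ⇒ √h_ss = 0.0852/0.0413 = 2.0630.
h_ss = 2.0630² = 4.2558 m. (Since h₀ = 1.79 m < h_ss, the level will rise toward this value.)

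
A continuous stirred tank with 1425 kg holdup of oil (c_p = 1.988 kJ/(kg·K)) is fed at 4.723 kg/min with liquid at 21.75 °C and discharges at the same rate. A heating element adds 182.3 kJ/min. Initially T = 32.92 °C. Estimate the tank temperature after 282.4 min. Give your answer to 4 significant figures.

37.93 °C

Unsteady energy balance on the tank contents: M c_p dT/dt = ṁ c_p (T_in − T) + 182.3.
Rearrange: dT/dt = (T_ss − T)/τ with τ = M/ṁ = 301.715 min and T_ss = T_in + Q̇/(ṁ c_p) = 41.1657 °C.
T approaches T_ss exponentially: T(t) = T_ss + (T₀ − T_ss) e^(−t/τ).
T(282.4) = 41.1657 + (-8.24567)·e^(−282.4/301.715) = 41.1657 + (-8.24567)·0.392200 = 37.9317 °C.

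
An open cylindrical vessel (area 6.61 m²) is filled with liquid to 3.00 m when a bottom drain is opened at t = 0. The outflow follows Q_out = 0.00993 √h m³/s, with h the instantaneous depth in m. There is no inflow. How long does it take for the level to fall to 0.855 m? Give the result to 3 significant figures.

With no inflow, A dh/dt = −0.00993 √h.
This is separable: 2 d(√h)/dt = −0.00993/A, so √h = √h₀ − (0.00993/(2A)) t.
t = 2A(√h₀ − √h)/0.00993 = 2·6.61·(√3.00 − √0.855)/0.00993
  = 13.220 × (1.7321 − 0.92466) / 0.00993 = 1074.9 s.

1070 s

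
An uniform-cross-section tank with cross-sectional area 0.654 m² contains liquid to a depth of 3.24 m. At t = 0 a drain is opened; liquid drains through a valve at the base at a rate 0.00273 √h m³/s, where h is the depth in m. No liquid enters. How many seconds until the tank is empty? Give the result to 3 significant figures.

862 s

With no inflow, A dh/dt = −0.00273 √h.
This is separable: 2 d(√h)/dt = −0.00273/A, so √h = √h₀ − (0.00273/(2A)) t.
Tank is empty when √h = 0: t_empty = 2A√h₀/0.00273.
t_empty = 2·0.654·√3.24/0.00273 = 1.3080·1.8000/0.00273 = 862.42 s.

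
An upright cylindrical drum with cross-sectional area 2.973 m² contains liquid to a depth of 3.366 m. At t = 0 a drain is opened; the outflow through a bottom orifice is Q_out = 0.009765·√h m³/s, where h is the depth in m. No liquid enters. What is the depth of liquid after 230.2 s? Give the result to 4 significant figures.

Volume balance on the tank: A dh/dt = −0.009765 √h.
This is separable: 2 d(√h)/dt = −0.009765/A, so √h = √h₀ − (0.009765/(2A)) t.
√h = √3.366 − 0.009765·230.2/(2·2.973) = 1.83467 − 0.378053 = 1.45661.
h = 1.45661² = 2.12172 m.

2.122 m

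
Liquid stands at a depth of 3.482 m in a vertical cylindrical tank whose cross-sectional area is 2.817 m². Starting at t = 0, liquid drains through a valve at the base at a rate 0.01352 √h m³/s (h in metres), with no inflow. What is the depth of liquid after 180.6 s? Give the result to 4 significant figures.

With no inflow, A dh/dt = −0.01352 √h.
Separate and integrate: 2(√h − √h₀) = −(0.01352/A) t.
√h = √3.482 − 0.01352·180.6/(2·2.817) = 1.86601 − 0.433389 = 1.43262.
h = 1.43262² = 2.05241 m.

2.052 m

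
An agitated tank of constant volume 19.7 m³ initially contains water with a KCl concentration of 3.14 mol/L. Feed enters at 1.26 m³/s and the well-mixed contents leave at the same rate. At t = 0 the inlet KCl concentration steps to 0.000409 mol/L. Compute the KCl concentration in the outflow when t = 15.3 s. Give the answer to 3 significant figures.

1.18 mol/L

Accumulation = in − out for the solute gives V dC/dt = Q(C_in − C).
Rewrite as dC/dt + C/τ = C_in/τ, τ = V/Q = 15.635 s.
Integrating: C(t) = C_in + (C₀ − C_in) e^(−t/τ).
C(15.3) = 0.000409 + (3.14 − 0.000409)·e^(−15.3/15.635) = 0.000409 + (3.1396)·0.37584 = 1.1804 mol/L.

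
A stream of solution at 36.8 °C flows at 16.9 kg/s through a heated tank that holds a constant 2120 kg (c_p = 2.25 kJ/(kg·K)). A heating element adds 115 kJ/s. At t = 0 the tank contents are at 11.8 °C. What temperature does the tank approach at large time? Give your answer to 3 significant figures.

First-law balance (no shaft work): M c_p dT/dt = ṁ c_p (T_in − T) + 115.
At steady state dT/dt = 0 ⇒ T_ss = T_in + Q̇/(ṁ c_p) = 36.8 + 115/(16.9·2.25) = 39.824 °C.

39.8 °C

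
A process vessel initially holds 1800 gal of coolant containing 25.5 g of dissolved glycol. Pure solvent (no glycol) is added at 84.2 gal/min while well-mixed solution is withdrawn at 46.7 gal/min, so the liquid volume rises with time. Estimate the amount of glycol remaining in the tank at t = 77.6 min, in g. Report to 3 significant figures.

Let m(t) be the amount of glycol. Volume: V(t) = V₀ + (Q_in − Q_out) t = 1800 + 37.500 t; V(77.6) = 4710.0 gal.
No glycol enters, so dm/dt = −Q_out · (m/V).
Separate: dm/m = −Q_out dt/V(t) ⇒ ln(m/m₀) = −(Q_out/(Q_in−Q_out)) ln(V/V₀).
m = m₀ (V₀/V)^(Q_out/(Q_in−Q_out)) = 25.5 × (1800/4710.0)^(1.2453) = 7.6967 g.

7.70 g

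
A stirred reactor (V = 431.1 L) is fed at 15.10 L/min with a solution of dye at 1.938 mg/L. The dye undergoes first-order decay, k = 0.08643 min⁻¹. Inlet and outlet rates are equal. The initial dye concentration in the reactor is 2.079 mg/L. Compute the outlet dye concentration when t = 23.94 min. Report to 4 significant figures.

V dC/dt = Q(C_in − C) − k V C.
This is linear with rate a = Q/V + k = 0.121457 min⁻¹.
C_ss = Q C_in/(Q + kV) = 0.558896 mg/L; C(t) = C_ss + (C₀ − C_ss) e^(−a t).
C(23.94) = 0.558896 + (1.52010)·e^(−0.121457·23.94) = 0.558896 + (1.52010)·0.0546027 = 0.641898 mg/L.

0.6419 mg/L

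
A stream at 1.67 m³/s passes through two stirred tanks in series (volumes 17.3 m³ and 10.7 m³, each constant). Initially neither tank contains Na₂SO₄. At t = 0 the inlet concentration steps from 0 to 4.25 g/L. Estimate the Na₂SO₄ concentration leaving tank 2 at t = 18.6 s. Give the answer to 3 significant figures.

2.78 g/L

Species balance on tank i: dCᵢ/dt = (Cᵢ₋₁ − Cᵢ)/τᵢ with τᵢ = Vᵢ/Q.
τ₁ = 17.3/1.67 = 10.359 s; τ₂ = 10.7/1.67 = 6.4072 s.
Solving the cascade with C₁(0)=C₂(0)=0 gives C₂(t) = C_in[1 − (τ₁ e^(−t/τ₁) − τ₂ e^(−t/τ₂))/(τ₁ − τ₂)].
At t = 18.6: e^(−t/τ₁) = 0.16605, e^(−t/τ₂) = 0.054859.
C₂ = 4.25·[1 − (10.359·0.16605 − 6.4072·0.054859)/(3.9521)] = 4.25·0.65370 = 2.7782 g/L.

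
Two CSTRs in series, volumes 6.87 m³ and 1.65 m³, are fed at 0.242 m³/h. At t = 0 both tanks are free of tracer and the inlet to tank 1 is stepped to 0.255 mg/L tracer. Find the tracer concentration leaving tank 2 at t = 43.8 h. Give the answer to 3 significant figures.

Time constants: τᵢ = Vᵢ/Q for each well-mixed tank.
τ₁ = 6.87/0.242 = 28.388 h; τ₂ = 1.65/0.242 = 6.8182 h.
Tank 1: C₁ = C_in(1 − e^(−t/τ₁)). Tank 2 (τ₁ ≠ τ₂): C₂ = C_in[1 − (τ₁ e^(−t/τ₁) − τ₂ e^(−t/τ₂))/(τ₁ − τ₂)].
At t = 43.8: e^(−t/τ₁) = 0.21376, e^(−t/τ₂) = 0.0016222.
C₂ = 0.255·[1 − (28.388·0.21376 − 6.8182·0.0016222)/(21.570)] = 0.255·0.71918 = 0.18339 mg/L.

0.183 mg/L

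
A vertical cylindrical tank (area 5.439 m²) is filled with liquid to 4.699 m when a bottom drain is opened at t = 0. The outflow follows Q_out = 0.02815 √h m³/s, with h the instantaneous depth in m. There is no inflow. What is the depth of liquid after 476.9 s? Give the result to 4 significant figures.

0.8716 m

Mass balance (ρ constant): A dh/dt = −0.02815 √h.
This is separable: 2 d(√h)/dt = −0.02815/A, so √h = √h₀ − (0.02815/(2A)) t.
√h = √4.699 − 0.02815·476.9/(2·5.439) = 2.16772 − 1.23412 = 0.933600.
h = 0.933600² = 0.871608 m.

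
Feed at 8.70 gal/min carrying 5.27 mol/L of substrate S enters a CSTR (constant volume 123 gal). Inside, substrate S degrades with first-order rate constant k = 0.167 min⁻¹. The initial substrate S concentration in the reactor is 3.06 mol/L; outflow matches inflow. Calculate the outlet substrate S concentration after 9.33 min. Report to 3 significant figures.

Accumulation = in − out − consumed: V dC/dt = Q C_in − Q C − k V C.
This is linear with rate a = Q/V + k = 0.23773 min⁻¹.
C_ss = Q C_in/(Q + kV) = 1.5680 mol/L; C(t) = C_ss + (C₀ − C_ss) e^(−a t).
C(9.33) = 1.5680 + (1.4920)·e^(−0.23773·9.33) = 1.5680 + (1.4920)·0.10882 = 1.7303 mol/L.

1.73 mol/L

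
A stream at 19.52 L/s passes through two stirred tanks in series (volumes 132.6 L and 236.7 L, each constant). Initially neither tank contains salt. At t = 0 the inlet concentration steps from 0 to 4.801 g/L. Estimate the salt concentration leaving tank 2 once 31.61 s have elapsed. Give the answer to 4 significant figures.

Each tank obeys Vᵢ dCᵢ/dt = Q(Cᵢ₋₁ − Cᵢ), so τᵢ = Vᵢ/Q.
τ₁ = 132.6/19.52 = 6.79303 s; τ₂ = 236.7/19.52 = 12.1260 s.
Solving the cascade with C₁(0)=C₂(0)=0 gives C₂(t) = C_in[1 − (τ₁ e^(−t/τ₁) − τ₂ e^(−t/τ₂))/(τ₁ − τ₂)].
At t = 31.61: e^(−t/τ₁) = 0.00953013, e^(−t/τ₂) = 0.0737710.
C₂ = 4.801·[1 − (6.79303·0.00953013 − 12.1260·0.0737710)/(-5.33299)] = 4.801·0.844401 = 4.05397 g/L.

4.054 g/L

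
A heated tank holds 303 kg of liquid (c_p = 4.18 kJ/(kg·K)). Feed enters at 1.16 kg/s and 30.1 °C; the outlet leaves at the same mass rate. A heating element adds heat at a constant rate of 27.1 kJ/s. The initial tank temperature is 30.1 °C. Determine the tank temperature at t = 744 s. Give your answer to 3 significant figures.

Heat balance on the well-mixed liquid: M c_p dT/dt = ṁ c_p (T_in − T) + 27.1.
Rearrange: dT/dt = (T_ss − T)/τ with τ = M/ṁ = 261.21 s and T_ss = T_in + Q̇/(ṁ c_p) = 35.689 °C.
Integrating: T(t) = T_ss + (T₀ − T_ss) e^(−t/τ).
T(744) = 35.689 + (-5.5890)·e^(−744/261.21) = 35.689 + (-5.5890)·0.057942 = 35.365 °C.

35.4 °C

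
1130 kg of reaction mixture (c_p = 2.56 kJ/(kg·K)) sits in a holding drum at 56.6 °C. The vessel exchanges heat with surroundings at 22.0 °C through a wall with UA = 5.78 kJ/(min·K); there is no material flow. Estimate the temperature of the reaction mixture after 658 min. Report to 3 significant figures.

Lumped-capacitance energy balance: M c_p dT/dt = UA(T_amb − T).
dT/dt = (T_ss − T)/τ with T_ss = T_amb = 22.000 °C, τ = M c_p/UA = 1130·2.56/5.78 = 500.48 min.
Integrating: T(t) = T_ss + (T₀ − T_ss) e^(−t/τ).
T(658) = 22.000 + (34.600)·0.26855 = 31.292 °C.

31.3 °C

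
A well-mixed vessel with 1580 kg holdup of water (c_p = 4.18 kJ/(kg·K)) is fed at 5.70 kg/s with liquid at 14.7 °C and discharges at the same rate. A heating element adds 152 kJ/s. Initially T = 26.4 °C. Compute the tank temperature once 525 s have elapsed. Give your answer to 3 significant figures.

Unsteady energy balance on the tank contents: M c_p dT/dt = ṁ c_p (T_in − T) + 152.
Rearrange: dT/dt = (T_ss − T)/τ with τ = M/ṁ = 277.19 s and T_ss = T_in + Q̇/(ṁ c_p) = 21.080 °C.
T approaches T_ss exponentially: T(t) = T_ss + (T₀ − T_ss) e^(−t/τ).
T(525) = 21.080 + (5.3204)·e^(−525/277.19) = 21.080 + (5.3204)·0.15047 = 21.880 °C.

21.9 °C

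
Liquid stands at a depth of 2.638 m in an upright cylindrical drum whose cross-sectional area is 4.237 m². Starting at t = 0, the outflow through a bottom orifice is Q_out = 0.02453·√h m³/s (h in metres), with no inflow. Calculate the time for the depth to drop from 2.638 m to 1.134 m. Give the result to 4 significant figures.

193.2 s

Volume balance on the tank: A dh/dt = −0.02453 √h.
Separate and integrate: 2(√h − √h₀) = −(0.02453/A) t.
t = 2A(√h₀ − √h)/0.02453 = 2·4.237·(√2.638 − √1.134)/0.02453
  = 8.47400 × (1.62419 − 1.06489) / 0.02453 = 193.212 s.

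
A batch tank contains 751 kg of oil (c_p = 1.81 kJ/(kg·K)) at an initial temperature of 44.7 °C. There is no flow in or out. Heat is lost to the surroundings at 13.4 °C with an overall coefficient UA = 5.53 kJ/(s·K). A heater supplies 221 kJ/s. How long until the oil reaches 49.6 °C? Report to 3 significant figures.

205 s

Unsteady energy balance on the tank contents: M c_p dT/dt = −UA(T − T_amb) + Q̇.
τ = M c_p/UA = 245.81 s; T_ss = T_amb + Q̇/UA = 13.4 + 221/5.53 = 53.364 °C.
T(t) = T_ss + (T₀ − T_ss)e^(−t/τ); set T = 49.6:
t = −τ ln[(T − T_ss)/(T₀ − T_ss)] = −245.81 · ln(0.43443) = 204.93 s.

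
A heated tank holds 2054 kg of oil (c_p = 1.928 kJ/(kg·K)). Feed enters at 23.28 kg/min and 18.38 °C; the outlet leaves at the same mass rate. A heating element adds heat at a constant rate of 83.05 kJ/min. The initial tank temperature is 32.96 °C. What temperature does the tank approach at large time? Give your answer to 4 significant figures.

20.23 °C

Heat balance on the well-mixed liquid: M c_p dT/dt = ṁ c_p (T_in − T) + 83.05.
At steady state dT/dt = 0 ⇒ T_ss = T_in + Q̇/(ṁ c_p) = 18.38 + 83.05/(23.28·1.928) = 20.2303 °C.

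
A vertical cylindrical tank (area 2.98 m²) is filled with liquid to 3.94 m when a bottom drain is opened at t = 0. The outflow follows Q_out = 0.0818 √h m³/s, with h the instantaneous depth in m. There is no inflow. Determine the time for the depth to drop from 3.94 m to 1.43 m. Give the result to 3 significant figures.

Volume balance on the tank: A dh/dt = −0.0818 √h.
∫ h^(−1/2) dh = −(0.0818/A) ∫ dt, giving 2√h = 2√h₀ − (0.0818/A) t.
t = 2A(√h₀ − √h)/0.0818 = 2·2.98·(√3.94 − √1.43)/0.0818
  = 5.9600 × (1.9849 − 1.1958) / 0.0818 = 57.496 s.

57.5 s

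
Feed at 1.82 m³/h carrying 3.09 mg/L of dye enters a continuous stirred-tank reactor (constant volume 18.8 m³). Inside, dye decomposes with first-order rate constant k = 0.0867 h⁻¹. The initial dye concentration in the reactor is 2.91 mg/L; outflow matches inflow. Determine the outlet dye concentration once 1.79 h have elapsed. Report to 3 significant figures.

Accumulation = in − out − consumed: V dC/dt = Q C_in − Q C − k V C.
dC/dt = (Q/V) C_in − (Q/V + k) C; effective rate a = Q/V + k = 0.096809 + 0.0867 = 0.18351 h⁻¹.
C_ss = Q C_in/(Q + kV) = 1.6301 mg/L; C(t) = C_ss + (C₀ − C_ss) e^(−a t).
C(1.79) = 1.6301 + (1.2799)·e^(−0.18351·1.79) = 1.6301 + (1.2799)·0.72002 = 2.5517 mg/L.

2.55 mg/L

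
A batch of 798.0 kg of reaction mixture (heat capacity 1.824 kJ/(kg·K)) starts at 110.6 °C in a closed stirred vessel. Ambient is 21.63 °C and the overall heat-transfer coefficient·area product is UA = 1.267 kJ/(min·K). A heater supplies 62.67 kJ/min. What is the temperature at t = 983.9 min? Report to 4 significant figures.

87.87 °C

Lumped-capacitance energy balance: M c_p dT/dt = UA(T_amb − T) + Q̇.
dT/dt = (T_ss − T)/τ with T_ss = T_amb + Q̇/UA = 21.63 + 62.67/1.267 = 71.0933 °C, τ = M c_p/UA = 798.0·1.824/1.267 = 1148.82 min.
Solution: T(t) = T_ss + (T₀ − T_ss) e^(−t/τ).
T(983.9) = 71.0933 + (39.5067)·0.424669 = 87.8706 °C.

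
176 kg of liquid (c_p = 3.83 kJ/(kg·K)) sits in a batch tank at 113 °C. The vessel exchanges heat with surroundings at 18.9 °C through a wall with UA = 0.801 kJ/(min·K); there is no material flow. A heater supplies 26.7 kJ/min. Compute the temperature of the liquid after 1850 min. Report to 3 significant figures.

59.0 °C

M c_p dT/dt = −UA(T − T_amb) + Q̇.
dT/dt = (T_ss − T)/τ with T_ss = T_amb + Q̇/UA = 18.9 + 26.7/0.801 = 52.233 °C, τ = M c_p/UA = 176·3.83/0.801 = 841.55 min.
This is linear first-order; T(t) = T_ss + (T₀ − T_ss) e^(−t/τ).
T(1850) = 52.233 + (60.767)·0.11099 = 58.978 °C.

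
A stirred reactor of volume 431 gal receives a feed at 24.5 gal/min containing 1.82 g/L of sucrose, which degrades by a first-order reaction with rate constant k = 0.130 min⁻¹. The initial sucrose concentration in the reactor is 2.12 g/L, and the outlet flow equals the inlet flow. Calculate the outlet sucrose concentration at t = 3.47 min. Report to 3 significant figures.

V dC/dt = Q(C_in − C) − k V C.
This is linear with rate a = Q/V + k = 0.18684 min⁻¹.
C_ss = Q C_in/(Q + kV) = 0.55371 g/L; C(t) = C_ss + (C₀ − C_ss) e^(−a t).
C(3.47) = 0.55371 + (1.5663)·e^(−0.18684·3.47) = 0.55371 + (1.5663)·0.52291 = 1.3727 g/L.

1.37 g/L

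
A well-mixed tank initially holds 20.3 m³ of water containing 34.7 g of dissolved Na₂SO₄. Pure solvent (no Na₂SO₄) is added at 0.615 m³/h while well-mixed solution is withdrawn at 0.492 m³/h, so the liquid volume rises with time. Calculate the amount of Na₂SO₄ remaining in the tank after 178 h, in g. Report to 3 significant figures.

Let m(t) be the amount of Na₂SO₄. Volume: V(t) = V₀ + (Q_in − Q_out) t = 20.3 + 0.12300 t; V(178) = 42.194 m³.
Species balance (pure solvent in): dm/dt = −Q_out · m/V(t).
dm/m = −Q_out dt/(V₀ + 0.12300 t); integrating gives ln(m/m₀) = −(Q_out/(Q_in−Q_out)) ln(V/V₀).
m = m₀ (V₀/V)^(Q_out/(Q_in−Q_out)) = 34.7 × (20.3/42.194)^(4.0000) = 1.8591 g.

1.86 g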